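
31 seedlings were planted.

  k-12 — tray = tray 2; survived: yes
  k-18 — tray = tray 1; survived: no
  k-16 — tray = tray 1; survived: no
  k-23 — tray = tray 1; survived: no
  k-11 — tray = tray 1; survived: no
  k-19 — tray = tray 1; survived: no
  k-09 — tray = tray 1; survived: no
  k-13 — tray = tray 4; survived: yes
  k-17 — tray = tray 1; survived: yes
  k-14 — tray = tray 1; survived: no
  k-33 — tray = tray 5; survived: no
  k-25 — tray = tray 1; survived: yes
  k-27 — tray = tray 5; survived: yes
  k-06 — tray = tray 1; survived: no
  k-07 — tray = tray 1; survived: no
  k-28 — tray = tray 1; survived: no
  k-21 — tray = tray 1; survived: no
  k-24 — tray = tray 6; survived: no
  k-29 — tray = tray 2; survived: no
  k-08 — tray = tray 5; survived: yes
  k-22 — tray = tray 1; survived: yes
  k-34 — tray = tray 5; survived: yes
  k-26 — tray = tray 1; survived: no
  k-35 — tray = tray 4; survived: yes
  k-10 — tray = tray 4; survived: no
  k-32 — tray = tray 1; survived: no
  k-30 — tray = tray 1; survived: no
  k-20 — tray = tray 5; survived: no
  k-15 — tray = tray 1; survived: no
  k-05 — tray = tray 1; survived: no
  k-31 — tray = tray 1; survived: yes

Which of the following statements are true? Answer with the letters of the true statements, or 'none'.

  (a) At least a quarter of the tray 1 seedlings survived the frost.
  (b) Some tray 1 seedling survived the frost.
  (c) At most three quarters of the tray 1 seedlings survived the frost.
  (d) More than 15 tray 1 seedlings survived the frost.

(b), (c)

|A| = 20, |A ∩ B| = 4, |A ∖ B| = 16.
(a) |A ∩ B| / |A| ≥ 1/4: fails.
(b) A ∩ B ≠ ∅ (|A ∩ B| ≥ 1): holds.
(c) |A ∩ B| / |A| ≤ 3/4: holds.
(d) |A ∩ B| > 15: fails.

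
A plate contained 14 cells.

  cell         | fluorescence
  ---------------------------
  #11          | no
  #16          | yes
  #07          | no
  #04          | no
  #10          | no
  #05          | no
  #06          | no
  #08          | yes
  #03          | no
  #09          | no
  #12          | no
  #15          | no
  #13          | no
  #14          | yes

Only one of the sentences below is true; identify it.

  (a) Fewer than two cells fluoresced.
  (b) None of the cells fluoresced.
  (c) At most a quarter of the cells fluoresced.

|A| = 14, |A ∩ B| = 3, |A ∖ B| = 11.
(a) requires |A ∩ B| < 2: false.
(b) requires A ∩ B = ∅ (|A ∩ B| = 0): false.
(c) requires |A ∩ B| / |A| ≤ 1/4: true.

(c)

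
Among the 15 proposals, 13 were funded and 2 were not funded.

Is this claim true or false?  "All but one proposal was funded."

False

Truth condition: |A ∖ B| = 1.
|A| = 15, |A ∩ B| = 13, |A ∖ B| = 2.
|A ∖ B| = 2, so the statement is false.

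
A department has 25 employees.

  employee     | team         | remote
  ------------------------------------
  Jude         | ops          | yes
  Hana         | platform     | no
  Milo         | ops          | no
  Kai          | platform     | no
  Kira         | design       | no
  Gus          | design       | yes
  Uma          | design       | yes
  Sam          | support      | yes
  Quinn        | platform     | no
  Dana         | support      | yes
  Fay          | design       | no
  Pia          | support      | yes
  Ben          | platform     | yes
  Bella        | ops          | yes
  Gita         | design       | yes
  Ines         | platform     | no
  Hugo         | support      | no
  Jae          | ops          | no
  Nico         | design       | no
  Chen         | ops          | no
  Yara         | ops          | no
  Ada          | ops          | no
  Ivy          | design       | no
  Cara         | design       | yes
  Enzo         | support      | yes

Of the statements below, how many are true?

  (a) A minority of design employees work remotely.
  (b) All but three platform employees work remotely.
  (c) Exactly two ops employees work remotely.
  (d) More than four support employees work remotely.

(a) design: |A| = 8, |A ∩ B| = 4; needs |A ∩ B| < |A ∖ B| — false.
(b) platform: |A| = 5, |A ∩ B| = 1; needs |A ∖ B| = 3 — false.
(c) ops: |A| = 7, |A ∩ B| = 2; needs |A ∩ B| = 2 — true.
(d) support: |A| = 5, |A ∩ B| = 4; needs |A ∩ B| > 4 — false.

1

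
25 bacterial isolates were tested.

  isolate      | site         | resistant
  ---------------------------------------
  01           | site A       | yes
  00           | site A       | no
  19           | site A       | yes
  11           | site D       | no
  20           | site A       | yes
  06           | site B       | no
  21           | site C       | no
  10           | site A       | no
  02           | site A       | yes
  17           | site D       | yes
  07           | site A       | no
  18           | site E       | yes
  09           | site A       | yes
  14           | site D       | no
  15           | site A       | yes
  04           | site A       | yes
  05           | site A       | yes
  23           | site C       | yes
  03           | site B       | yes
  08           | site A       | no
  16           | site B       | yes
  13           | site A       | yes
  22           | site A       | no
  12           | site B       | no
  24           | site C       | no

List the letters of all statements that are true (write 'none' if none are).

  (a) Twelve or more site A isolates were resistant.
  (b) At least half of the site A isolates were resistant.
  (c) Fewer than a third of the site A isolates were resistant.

|A| = 14, |A ∩ B| = 9, |A ∖ B| = 5.
(a) |A ∩ B| ≥ 12: fails.
(b) |A ∩ B| ≥ |A ∖ B|: holds.
(c) |A ∩ B| / |A| < 1/3: fails.

(b)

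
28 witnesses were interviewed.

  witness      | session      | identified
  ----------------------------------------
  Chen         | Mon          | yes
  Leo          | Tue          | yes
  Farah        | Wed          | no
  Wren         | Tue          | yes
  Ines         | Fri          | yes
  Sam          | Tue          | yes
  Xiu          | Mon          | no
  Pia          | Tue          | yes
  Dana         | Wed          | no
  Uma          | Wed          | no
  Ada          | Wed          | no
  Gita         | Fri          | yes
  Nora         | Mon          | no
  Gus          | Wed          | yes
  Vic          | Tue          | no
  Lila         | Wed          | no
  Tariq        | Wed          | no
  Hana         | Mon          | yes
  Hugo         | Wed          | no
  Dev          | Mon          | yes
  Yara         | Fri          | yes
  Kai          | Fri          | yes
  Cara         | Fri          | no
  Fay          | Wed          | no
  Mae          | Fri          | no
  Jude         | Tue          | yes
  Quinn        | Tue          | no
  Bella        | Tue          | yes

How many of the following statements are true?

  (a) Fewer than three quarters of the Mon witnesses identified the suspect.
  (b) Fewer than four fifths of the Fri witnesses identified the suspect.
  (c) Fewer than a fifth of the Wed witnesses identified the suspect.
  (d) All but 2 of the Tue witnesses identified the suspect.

(a) Mon: |A| = 5, |A ∩ B| = 3; needs |A ∩ B| / |A| < 3/4 — true.
(b) Fri: |A| = 6, |A ∩ B| = 4; needs |A ∩ B| / |A| < 4/5 — true.
(c) Wed: |A| = 9, |A ∩ B| = 1; needs |A ∩ B| / |A| < 1/5 — true.
(d) Tue: |A| = 8, |A ∩ B| = 6; needs |A ∖ B| = 2 — true.

4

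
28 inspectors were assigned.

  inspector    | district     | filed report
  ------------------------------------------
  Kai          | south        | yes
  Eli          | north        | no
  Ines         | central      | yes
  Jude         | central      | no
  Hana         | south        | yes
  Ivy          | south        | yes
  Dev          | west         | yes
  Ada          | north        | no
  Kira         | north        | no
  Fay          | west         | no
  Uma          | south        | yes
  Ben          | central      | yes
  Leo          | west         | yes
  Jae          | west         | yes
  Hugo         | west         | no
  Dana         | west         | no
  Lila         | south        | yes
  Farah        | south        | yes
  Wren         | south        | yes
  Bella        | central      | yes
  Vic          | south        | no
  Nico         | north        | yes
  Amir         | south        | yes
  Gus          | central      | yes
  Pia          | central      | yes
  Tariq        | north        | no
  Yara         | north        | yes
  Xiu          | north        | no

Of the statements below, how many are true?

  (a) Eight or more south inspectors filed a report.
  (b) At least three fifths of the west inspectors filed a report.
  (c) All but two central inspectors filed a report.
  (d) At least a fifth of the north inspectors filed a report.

2

(a) south: |A| = 9, |A ∩ B| = 8; needs |A ∩ B| ≥ 8 — true.
(b) west: |A| = 6, |A ∩ B| = 3; needs |A ∩ B| / |A| ≥ 3/5 — false.
(c) central: |A| = 6, |A ∩ B| = 5; needs |A ∖ B| = 2 — false.
(d) north: |A| = 7, |A ∩ B| = 2; needs |A ∩ B| / |A| ≥ 1/5 — true.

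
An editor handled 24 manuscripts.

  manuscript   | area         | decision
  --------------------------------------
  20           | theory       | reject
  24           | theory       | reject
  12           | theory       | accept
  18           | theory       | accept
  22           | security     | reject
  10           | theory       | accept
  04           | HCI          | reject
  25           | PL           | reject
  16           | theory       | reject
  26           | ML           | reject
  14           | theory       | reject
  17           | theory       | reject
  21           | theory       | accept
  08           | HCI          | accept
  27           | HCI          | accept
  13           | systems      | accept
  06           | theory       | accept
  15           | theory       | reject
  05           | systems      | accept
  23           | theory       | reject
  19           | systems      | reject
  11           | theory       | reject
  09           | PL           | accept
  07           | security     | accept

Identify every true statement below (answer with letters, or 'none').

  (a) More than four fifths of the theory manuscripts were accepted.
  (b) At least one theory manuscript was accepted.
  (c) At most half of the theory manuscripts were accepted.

(b), (c)

|A| = 13, |A ∩ B| = 5, |A ∖ B| = 8.
(a) |A ∩ B| / |A| > 4/5: fails.
(b) A ∩ B ≠ ∅ (|A ∩ B| ≥ 1): holds.
(c) |A ∩ B| ≤ |A ∖ B|: holds.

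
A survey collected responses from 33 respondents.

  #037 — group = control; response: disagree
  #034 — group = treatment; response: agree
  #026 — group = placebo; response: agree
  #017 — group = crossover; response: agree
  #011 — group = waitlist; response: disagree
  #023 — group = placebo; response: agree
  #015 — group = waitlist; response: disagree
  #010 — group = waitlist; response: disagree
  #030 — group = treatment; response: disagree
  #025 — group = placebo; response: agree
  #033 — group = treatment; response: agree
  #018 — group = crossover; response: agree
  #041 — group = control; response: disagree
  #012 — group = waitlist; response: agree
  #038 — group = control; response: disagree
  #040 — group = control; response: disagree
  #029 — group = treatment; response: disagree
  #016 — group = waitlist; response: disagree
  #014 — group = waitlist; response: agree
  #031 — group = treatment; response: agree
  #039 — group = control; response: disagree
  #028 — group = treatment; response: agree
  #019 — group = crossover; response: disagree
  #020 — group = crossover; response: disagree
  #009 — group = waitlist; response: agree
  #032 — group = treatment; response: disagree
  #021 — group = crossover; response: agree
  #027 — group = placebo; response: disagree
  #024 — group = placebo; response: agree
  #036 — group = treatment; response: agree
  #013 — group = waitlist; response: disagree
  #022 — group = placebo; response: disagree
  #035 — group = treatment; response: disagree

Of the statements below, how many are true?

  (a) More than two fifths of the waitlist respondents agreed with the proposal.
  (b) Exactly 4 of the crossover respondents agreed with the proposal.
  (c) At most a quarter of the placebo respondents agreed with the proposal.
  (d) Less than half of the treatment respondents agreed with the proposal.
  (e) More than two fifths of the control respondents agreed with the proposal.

0

(a) waitlist: |A| = 8, |A ∩ B| = 3; needs |A ∩ B| / |A| > 2/5 — false.
(b) crossover: |A| = 5, |A ∩ B| = 3; needs |A ∩ B| = 4 — false.
(c) placebo: |A| = 6, |A ∩ B| = 4; needs |A ∩ B| / |A| ≤ 1/4 — false.
(d) treatment: |A| = 9, |A ∩ B| = 5; needs |A ∩ B| < |A ∖ B| — false.
(e) control: |A| = 5, |A ∩ B| = 0; needs |A ∩ B| / |A| > 2/5 — false.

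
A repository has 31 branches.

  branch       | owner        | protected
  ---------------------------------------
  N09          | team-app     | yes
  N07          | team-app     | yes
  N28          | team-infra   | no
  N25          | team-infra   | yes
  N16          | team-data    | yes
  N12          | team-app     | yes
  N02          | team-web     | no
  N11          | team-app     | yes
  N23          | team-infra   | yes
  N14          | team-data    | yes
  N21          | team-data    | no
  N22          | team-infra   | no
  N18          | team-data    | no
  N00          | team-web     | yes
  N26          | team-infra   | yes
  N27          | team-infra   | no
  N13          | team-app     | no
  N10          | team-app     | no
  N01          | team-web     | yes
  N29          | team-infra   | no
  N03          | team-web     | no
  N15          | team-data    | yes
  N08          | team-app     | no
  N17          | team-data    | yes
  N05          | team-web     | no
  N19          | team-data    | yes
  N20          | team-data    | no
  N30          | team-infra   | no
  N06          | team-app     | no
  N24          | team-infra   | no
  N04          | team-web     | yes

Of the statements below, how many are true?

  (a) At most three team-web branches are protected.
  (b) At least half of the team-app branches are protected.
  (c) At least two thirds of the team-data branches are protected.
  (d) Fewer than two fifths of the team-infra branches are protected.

3

(a) team-web: |A| = 6, |A ∩ B| = 3; needs |A ∩ B| ≤ 3 — true.
(b) team-app: |A| = 8, |A ∩ B| = 4; needs |A ∩ B| ≥ |A ∖ B| — true.
(c) team-data: |A| = 8, |A ∩ B| = 5; needs |A ∩ B| / |A| ≥ 2/3 — false.
(d) team-infra: |A| = 9, |A ∩ B| = 3; needs |A ∩ B| / |A| < 2/5 — true.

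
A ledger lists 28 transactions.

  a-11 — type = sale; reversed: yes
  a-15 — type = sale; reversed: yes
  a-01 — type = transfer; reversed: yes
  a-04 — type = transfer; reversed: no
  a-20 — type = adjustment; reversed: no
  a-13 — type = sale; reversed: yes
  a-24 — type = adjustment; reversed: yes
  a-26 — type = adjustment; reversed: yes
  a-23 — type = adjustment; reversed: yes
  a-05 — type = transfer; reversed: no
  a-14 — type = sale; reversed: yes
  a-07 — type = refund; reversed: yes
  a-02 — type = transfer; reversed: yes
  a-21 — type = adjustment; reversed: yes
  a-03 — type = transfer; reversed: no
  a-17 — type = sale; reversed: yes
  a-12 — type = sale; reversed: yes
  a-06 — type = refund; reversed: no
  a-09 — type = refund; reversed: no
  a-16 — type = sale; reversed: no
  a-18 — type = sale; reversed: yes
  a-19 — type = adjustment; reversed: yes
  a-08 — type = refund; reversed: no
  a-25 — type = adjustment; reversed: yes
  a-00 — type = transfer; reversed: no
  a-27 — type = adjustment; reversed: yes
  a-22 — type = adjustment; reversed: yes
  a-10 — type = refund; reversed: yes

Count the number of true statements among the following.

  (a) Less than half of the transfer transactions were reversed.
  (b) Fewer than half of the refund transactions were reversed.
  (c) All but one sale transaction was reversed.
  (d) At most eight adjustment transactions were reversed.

(a) transfer: |A| = 6, |A ∩ B| = 2; needs |A ∩ B| < |A ∖ B| — true.
(b) refund: |A| = 5, |A ∩ B| = 2; needs |A ∩ B| < |A ∖ B| — true.
(c) sale: |A| = 8, |A ∩ B| = 7; needs |A ∖ B| = 1 — true.
(d) adjustment: |A| = 9, |A ∩ B| = 8; needs |A ∩ B| ≤ 8 — true.

4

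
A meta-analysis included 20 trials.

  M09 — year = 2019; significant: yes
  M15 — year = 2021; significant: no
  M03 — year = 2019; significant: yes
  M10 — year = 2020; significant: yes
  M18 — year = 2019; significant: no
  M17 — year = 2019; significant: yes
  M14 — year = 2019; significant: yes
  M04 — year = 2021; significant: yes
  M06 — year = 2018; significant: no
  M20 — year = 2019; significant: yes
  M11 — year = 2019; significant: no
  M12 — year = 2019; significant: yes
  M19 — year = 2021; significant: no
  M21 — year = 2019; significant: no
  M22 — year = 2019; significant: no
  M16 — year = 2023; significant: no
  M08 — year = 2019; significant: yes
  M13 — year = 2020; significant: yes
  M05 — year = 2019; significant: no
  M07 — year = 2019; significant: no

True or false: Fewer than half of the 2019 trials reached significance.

False

The determiner here denotes the relation: |A ∩ B| < |A ∖ B|.
A (the restrictor) = {M09, M03, M18, M17, M14, M20, M11, M12, M21, M22, M08, M05, M07}, |A| = 13.
A ∩ B = {M09, M03, M17, M14, M20, M12, M08}, so |A ∩ B| = 7.
A ∖ B = {M18, M11, M21, M22, M05, M07}, so |A ∖ B| = 6.
7 > 6, so the statement is false.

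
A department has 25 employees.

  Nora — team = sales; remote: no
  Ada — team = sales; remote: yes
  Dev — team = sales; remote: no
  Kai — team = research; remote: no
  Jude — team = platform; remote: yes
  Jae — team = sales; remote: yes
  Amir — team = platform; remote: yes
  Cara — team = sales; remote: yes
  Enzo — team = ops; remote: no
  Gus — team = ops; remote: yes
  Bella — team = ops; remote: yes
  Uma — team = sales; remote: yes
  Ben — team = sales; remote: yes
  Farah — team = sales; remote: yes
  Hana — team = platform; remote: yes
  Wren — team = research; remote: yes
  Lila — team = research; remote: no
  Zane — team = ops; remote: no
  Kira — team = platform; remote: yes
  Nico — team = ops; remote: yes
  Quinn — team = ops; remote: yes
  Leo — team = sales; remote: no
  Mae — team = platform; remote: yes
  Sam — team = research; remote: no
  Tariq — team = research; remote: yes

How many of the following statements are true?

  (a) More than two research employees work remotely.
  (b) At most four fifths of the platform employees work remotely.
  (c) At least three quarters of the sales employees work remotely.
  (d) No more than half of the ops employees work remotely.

(a) research: |A| = 5, |A ∩ B| = 2; needs |A ∩ B| > 2 — false.
(b) platform: |A| = 5, |A ∩ B| = 5; needs |A ∩ B| / |A| ≤ 4/5 — false.
(c) sales: |A| = 9, |A ∩ B| = 6; needs |A ∩ B| / |A| ≥ 3/4 — false.
(d) ops: |A| = 6, |A ∩ B| = 4; needs |A ∩ B| ≤ |A ∖ B| — false.

0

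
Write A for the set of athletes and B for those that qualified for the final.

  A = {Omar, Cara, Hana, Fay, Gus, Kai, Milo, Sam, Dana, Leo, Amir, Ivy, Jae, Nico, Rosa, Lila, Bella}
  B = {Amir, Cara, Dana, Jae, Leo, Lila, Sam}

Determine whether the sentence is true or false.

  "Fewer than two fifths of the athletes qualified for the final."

Truth condition: |A ∩ B| / |A| < 2/5.
|A| = 17, |A ∩ B| = 7, |A ∖ B| = 10.
|A ∩ B|/|A| = 7/17, so the statement is false.

False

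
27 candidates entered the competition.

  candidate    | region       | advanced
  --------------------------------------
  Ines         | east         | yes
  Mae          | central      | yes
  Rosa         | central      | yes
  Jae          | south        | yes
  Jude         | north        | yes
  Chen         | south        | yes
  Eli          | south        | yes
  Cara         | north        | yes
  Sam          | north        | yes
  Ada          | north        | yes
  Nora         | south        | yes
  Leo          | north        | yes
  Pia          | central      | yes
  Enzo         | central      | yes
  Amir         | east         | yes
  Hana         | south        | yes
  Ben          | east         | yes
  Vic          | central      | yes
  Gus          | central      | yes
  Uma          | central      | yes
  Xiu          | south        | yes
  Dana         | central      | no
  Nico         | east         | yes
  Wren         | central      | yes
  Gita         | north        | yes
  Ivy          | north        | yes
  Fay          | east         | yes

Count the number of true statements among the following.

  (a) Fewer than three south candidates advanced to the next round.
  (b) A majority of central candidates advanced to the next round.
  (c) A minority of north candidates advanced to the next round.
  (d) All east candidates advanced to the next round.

(a) south: |A| = 6, |A ∩ B| = 6; needs |A ∩ B| < 3 — false.
(b) central: |A| = 9, |A ∩ B| = 8; needs |A ∩ B| > |A ∖ B| — true.
(c) north: |A| = 7, |A ∩ B| = 7; needs |A ∩ B| < |A ∖ B| — false.
(d) east: |A| = 5, |A ∩ B| = 5; needs A ⊆ B, i.e. every element of A is in B (|A ∖ B| = 0) — true.

2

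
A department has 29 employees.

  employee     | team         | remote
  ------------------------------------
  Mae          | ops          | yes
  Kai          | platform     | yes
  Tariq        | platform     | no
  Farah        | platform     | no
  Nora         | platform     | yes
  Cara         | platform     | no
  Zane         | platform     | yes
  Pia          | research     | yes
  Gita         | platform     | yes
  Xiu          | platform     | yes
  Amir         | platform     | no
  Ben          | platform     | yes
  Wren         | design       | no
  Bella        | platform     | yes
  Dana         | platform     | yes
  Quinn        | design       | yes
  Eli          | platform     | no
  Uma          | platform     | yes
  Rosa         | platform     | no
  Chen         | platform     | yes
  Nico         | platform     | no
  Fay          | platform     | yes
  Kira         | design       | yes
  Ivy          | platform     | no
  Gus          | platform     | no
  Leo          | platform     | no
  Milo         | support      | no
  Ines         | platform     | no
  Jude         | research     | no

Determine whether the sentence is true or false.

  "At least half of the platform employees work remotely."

Truth condition: |A ∩ B| ≥ |A ∖ B|.
|A| = 22, |A ∩ B| = 11, |A ∖ B| = 11.
11 = 11, so the statement is true.

True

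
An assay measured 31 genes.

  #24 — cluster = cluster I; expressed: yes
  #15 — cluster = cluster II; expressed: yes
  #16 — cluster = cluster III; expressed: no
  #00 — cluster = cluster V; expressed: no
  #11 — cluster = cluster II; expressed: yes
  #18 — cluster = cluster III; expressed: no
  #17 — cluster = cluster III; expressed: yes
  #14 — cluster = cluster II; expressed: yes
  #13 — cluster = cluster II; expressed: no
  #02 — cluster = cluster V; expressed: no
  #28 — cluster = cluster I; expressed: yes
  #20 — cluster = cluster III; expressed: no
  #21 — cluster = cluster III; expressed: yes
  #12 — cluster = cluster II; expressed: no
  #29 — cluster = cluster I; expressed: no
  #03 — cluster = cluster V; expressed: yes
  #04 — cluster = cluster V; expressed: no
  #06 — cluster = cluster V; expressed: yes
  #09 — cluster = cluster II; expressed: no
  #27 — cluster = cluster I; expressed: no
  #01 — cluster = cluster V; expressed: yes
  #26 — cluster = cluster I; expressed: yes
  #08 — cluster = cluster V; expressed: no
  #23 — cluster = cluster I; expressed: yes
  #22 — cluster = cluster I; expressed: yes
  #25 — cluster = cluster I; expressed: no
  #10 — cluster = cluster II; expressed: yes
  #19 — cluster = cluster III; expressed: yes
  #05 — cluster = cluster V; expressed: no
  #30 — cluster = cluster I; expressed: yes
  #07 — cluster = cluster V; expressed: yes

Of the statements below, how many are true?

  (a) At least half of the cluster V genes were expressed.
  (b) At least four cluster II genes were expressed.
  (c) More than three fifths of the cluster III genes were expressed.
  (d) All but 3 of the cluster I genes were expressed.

2

(a) cluster V: |A| = 9, |A ∩ B| = 4; needs |A ∩ B| ≥ |A ∖ B| — false.
(b) cluster II: |A| = 7, |A ∩ B| = 4; needs |A ∩ B| ≥ 4 — true.
(c) cluster III: |A| = 6, |A ∩ B| = 3; needs |A ∩ B| / |A| > 3/5 — false.
(d) cluster I: |A| = 9, |A ∩ B| = 6; needs |A ∖ B| = 3 — true.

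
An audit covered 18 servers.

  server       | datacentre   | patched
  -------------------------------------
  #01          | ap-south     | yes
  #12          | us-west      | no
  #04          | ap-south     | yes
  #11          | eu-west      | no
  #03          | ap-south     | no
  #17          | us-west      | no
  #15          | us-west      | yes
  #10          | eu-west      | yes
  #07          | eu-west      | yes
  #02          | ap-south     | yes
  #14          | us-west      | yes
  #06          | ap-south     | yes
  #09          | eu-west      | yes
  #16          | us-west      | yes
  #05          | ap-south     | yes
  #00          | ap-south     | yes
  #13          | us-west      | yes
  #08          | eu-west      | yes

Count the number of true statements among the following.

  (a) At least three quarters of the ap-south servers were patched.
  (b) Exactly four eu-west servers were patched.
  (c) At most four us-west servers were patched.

(a) ap-south: |A| = 7, |A ∩ B| = 6; needs |A ∩ B| / |A| ≥ 3/4 — true.
(b) eu-west: |A| = 5, |A ∩ B| = 4; needs |A ∩ B| = 4 — true.
(c) us-west: |A| = 6, |A ∩ B| = 4; needs |A ∩ B| ≤ 4 — true.

3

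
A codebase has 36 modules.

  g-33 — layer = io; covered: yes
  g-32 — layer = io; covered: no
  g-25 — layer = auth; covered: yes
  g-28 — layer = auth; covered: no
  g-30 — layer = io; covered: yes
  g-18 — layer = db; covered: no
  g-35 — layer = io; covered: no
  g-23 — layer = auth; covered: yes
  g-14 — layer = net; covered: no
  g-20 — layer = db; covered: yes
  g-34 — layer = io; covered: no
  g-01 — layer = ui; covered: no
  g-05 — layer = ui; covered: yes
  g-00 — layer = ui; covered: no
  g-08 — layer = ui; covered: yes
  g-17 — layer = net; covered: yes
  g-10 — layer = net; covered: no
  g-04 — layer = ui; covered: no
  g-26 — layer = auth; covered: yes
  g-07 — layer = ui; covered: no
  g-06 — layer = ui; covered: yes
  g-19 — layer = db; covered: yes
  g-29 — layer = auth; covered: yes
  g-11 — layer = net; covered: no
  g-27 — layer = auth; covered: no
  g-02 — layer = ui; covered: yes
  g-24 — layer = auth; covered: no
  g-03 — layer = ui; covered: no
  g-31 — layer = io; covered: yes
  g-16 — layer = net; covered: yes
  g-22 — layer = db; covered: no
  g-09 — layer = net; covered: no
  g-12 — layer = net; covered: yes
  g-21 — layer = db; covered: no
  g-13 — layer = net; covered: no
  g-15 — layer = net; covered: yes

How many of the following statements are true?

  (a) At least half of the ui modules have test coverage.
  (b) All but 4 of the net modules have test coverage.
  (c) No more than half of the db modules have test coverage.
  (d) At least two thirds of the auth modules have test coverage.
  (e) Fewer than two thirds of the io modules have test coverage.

(a) ui: |A| = 9, |A ∩ B| = 4; needs |A ∩ B| ≥ |A ∖ B| — false.
(b) net: |A| = 9, |A ∩ B| = 4; needs |A ∖ B| = 4 — false.
(c) db: |A| = 5, |A ∩ B| = 2; needs |A ∩ B| ≤ |A ∖ B| — true.
(d) auth: |A| = 7, |A ∩ B| = 4; needs |A ∩ B| / |A| ≥ 2/3 — false.
(e) io: |A| = 6, |A ∩ B| = 3; needs |A ∩ B| / |A| < 2/3 — true.

2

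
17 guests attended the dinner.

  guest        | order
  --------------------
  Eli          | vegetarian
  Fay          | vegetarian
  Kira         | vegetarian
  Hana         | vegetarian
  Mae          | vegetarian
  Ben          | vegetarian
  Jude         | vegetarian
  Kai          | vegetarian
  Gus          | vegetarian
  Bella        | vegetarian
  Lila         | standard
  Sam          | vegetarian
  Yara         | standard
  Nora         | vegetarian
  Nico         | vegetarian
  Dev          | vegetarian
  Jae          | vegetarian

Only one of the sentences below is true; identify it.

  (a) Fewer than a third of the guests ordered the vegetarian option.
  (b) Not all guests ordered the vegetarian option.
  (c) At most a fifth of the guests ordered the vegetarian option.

|A| = 17, |A ∩ B| = 15, |A ∖ B| = 2.
(a) requires |A ∩ B| / |A| < 1/3: false.
(b) requires A ⊄ B (|A ∖ B| ≥ 1): true.
(c) requires |A ∩ B| / |A| ≤ 1/5: false.

(b)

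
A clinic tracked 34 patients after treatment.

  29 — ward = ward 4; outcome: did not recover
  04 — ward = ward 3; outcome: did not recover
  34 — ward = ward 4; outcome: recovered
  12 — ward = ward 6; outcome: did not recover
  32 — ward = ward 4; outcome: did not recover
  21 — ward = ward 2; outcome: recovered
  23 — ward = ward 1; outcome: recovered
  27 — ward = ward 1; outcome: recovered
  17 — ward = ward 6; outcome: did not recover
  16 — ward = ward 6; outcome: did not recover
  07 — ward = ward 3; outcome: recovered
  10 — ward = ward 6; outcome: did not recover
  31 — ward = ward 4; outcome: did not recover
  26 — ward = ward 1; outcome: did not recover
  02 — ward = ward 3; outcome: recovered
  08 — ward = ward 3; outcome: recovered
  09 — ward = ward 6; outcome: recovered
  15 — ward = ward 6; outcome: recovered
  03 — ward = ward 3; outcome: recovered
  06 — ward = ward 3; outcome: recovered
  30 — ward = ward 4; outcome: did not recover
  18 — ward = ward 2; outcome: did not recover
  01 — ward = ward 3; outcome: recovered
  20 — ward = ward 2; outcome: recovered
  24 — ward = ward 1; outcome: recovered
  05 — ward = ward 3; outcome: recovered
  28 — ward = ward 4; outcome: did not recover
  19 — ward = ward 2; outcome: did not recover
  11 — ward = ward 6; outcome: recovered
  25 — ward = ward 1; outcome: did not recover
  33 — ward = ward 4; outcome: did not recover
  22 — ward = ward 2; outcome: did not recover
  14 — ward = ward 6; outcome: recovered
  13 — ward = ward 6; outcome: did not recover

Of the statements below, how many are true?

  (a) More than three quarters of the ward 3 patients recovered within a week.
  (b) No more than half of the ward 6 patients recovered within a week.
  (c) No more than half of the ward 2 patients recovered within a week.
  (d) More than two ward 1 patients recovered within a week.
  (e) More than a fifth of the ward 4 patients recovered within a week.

4

(a) ward 3: |A| = 8, |A ∩ B| = 7; needs |A ∩ B| / |A| > 3/4 — true.
(b) ward 6: |A| = 9, |A ∩ B| = 4; needs |A ∩ B| ≤ |A ∖ B| — true.
(c) ward 2: |A| = 5, |A ∩ B| = 2; needs |A ∩ B| ≤ |A ∖ B| — true.
(d) ward 1: |A| = 5, |A ∩ B| = 3; needs |A ∩ B| > 2 — true.
(e) ward 4: |A| = 7, |A ∩ B| = 1; needs |A ∩ B| / |A| > 1/5 — false.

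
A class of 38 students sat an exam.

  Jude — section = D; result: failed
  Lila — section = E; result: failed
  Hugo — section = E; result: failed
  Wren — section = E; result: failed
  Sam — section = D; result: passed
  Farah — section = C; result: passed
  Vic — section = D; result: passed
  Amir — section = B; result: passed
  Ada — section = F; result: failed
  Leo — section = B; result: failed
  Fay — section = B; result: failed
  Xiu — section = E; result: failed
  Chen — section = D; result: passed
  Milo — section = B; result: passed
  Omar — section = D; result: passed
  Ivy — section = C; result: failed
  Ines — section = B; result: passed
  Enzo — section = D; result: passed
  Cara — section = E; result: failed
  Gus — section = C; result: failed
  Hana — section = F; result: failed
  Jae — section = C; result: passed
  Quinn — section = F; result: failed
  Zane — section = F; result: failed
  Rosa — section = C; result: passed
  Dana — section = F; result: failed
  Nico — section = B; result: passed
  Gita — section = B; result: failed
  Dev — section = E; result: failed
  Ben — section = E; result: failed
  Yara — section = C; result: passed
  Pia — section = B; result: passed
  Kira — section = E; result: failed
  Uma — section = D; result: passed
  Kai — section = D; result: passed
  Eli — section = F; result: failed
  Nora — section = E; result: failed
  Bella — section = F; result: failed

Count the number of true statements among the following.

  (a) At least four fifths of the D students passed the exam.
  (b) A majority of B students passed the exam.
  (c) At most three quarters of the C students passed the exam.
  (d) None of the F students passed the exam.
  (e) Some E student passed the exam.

4

(a) D: |A| = 8, |A ∩ B| = 7; needs |A ∩ B| / |A| ≥ 4/5 — true.
(b) B: |A| = 8, |A ∩ B| = 5; needs |A ∩ B| > |A ∖ B| — true.
(c) C: |A| = 6, |A ∩ B| = 4; needs |A ∩ B| / |A| ≤ 3/4 — true.
(d) F: |A| = 7, |A ∩ B| = 0; needs A ∩ B = ∅ (|A ∩ B| = 0) — true.
(e) E: |A| = 9, |A ∩ B| = 0; needs A ∩ B ≠ ∅ (|A ∩ B| ≥ 1) — false.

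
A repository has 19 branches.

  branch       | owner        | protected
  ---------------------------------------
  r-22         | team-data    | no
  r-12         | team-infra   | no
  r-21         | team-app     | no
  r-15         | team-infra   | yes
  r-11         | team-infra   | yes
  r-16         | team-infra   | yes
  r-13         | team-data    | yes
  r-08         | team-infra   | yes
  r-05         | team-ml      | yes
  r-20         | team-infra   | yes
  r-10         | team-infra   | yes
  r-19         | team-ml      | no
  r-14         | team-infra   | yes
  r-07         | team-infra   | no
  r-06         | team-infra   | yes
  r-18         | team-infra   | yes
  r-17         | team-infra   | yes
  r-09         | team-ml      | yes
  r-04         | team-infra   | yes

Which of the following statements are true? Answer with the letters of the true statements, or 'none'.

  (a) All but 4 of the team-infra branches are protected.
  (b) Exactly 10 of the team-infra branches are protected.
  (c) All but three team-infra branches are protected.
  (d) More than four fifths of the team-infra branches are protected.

|A| = 13, |A ∩ B| = 11, |A ∖ B| = 2.
(a) |A ∖ B| = 4: fails.
(b) |A ∩ B| = 10: fails.
(c) |A ∖ B| = 3: fails.
(d) |A ∩ B| / |A| > 4/5: holds.

(d)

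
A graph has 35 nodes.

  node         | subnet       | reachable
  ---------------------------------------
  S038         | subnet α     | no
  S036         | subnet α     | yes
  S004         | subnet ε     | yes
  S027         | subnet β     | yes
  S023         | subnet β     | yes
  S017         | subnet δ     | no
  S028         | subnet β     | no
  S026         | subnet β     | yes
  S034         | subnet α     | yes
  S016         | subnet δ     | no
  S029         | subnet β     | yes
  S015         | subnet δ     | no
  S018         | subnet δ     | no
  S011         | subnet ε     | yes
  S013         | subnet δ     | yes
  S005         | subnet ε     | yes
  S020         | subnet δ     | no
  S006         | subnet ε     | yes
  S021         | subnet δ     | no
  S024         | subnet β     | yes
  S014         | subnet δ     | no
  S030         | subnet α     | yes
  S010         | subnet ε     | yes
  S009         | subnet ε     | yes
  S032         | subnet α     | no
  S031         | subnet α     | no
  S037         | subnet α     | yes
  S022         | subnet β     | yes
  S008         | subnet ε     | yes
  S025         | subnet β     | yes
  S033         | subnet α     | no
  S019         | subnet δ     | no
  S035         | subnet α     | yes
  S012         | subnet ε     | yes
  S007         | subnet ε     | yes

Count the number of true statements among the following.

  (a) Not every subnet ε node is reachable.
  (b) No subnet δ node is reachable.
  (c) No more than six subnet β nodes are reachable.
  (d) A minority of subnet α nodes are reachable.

(a) subnet ε: |A| = 9, |A ∩ B| = 9; needs A ⊄ B (|A ∖ B| ≥ 1) — false.
(b) subnet δ: |A| = 9, |A ∩ B| = 1; needs A ∩ B = ∅ (|A ∩ B| = 0) — false.
(c) subnet β: |A| = 8, |A ∩ B| = 7; needs |A ∩ B| ≤ 6 — false.
(d) subnet α: |A| = 9, |A ∩ B| = 5; needs |A ∩ B| < |A ∖ B| — false.

0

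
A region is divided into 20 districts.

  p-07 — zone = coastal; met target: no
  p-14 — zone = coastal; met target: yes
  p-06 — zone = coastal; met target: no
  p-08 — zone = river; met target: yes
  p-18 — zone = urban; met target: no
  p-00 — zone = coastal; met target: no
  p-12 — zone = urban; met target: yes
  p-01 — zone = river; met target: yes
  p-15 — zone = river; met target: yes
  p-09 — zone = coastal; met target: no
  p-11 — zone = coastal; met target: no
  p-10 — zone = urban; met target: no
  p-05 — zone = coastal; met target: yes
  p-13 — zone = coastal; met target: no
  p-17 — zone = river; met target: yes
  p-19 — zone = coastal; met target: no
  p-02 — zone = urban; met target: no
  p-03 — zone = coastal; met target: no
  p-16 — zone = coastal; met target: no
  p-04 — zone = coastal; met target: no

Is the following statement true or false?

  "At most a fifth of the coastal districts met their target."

The determiner here denotes the relation: |A ∩ B| / |A| ≤ 1/5.
A (the restrictor) = {p-07, p-14, p-06, p-00, p-09, p-11, p-05, p-13, p-19, p-03, p-16, p-04}, |A| = 12.
A ∩ B = {p-14, p-05}, so |A ∩ B| = 2.
A ∖ B = {p-07, p-06, p-00, p-09, p-11, p-13, p-19, p-03, p-16, p-04}, so |A ∖ B| = 10.
|A ∩ B|/|A| = 2/12, so the statement is true.

True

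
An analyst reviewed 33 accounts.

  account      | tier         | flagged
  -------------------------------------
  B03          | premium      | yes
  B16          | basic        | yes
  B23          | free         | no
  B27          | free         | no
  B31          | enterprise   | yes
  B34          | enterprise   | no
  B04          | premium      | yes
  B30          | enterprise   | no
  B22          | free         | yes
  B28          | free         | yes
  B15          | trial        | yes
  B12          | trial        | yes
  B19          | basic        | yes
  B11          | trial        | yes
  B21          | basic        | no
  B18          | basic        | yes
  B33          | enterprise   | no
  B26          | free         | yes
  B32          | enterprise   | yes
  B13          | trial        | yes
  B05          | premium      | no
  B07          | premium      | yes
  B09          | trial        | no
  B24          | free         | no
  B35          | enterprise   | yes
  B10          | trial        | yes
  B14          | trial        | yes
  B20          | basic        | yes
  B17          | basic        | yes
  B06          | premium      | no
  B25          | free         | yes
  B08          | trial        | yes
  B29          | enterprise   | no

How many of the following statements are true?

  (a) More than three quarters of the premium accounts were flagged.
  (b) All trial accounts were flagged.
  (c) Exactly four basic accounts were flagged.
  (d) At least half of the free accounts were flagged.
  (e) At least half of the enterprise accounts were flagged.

(a) premium: |A| = 5, |A ∩ B| = 3; needs |A ∩ B| / |A| > 3/4 — false.
(b) trial: |A| = 8, |A ∩ B| = 7; needs A ⊆ B, i.e. every element of A is in B (|A ∖ B| = 0) — false.
(c) basic: |A| = 6, |A ∩ B| = 5; needs |A ∩ B| = 4 — false.
(d) free: |A| = 7, |A ∩ B| = 4; needs |A ∩ B| ≥ |A ∖ B| — true.
(e) enterprise: |A| = 7, |A ∩ B| = 3; needs |A ∩ B| ≥ |A ∖ B| — false.

1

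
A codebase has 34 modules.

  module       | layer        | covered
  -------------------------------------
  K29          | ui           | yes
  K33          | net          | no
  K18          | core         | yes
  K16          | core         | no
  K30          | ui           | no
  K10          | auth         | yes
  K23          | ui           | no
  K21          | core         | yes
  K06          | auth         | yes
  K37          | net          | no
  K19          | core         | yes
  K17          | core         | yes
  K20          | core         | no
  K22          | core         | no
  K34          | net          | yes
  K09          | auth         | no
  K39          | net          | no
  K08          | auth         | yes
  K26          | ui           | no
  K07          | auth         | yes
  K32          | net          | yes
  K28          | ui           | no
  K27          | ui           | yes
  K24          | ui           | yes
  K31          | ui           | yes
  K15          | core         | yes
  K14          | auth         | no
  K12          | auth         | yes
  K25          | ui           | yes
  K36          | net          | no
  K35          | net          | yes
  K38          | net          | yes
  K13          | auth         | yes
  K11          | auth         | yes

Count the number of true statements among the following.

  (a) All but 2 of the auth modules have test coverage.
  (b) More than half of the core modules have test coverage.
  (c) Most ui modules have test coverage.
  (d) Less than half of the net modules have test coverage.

(a) auth: |A| = 9, |A ∩ B| = 7; needs |A ∖ B| = 2 — true.
(b) core: |A| = 8, |A ∩ B| = 5; needs |A ∩ B| > |A ∖ B| — true.
(c) ui: |A| = 9, |A ∩ B| = 5; needs |A ∩ B| > |A ∖ B| — true.
(d) net: |A| = 8, |A ∩ B| = 4; needs |A ∩ B| < |A ∖ B| — false.

3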